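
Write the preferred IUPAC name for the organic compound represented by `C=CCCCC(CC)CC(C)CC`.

6-ethyl-8-methyldec-1-ene

Counting along the main chain through the multiple bond gives 10 carbons: the parent is decane.
The chain contains a C=C double bond, so the unsaturation ending is -ene.
Number the chain so that numbering from this end puts the double bond at C-1 rather than C-9.
With this numbering: the double bond between C-1 and C-2; an ethyl group at C-6; a methyl group at C-8.
Prefixes are listed alphabetically: ethyl, methyl.
The name is 6-ethyl-8-methyldec-1-ene.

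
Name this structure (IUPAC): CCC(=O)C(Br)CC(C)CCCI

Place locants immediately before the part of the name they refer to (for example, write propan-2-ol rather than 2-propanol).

4-bromo-9-iodo-6-methylnonan-3-one

The longest carbon chain that includes the carbonyl has 9 carbons, so the parent hydride is nonane.
The highest-priority functional group is a ketone (C=O on an internal carbon), so the name ends in -one.
The numbering direction is chosen so that numbering from this end puts the carbonyl group at C-3 rather than C-7.
With this numbering: the carbonyl at C-3; a bromo group at C-4; an iodo group at C-9; a methyl group at C-6.
Prefixes are listed alphabetically: bromo, iodo, methyl.
Assembling the pieces gives 4-bromo-9-iodo-6-methylnonan-3-one.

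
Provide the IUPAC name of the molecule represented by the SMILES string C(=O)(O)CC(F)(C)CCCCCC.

The longest chain bearing the –COOH group is 9 carbons long (nonane).
The highest-priority functional group is a carboxylic acid (terminal –COOH), so the name ends in -oic acid.
Number the chain so that the carboxylic acid carbon is C-1 by definition.
That gives a fluoro group at C-3; a methyl group at C-3.
Substituent prefixes are cited in alphabetical order (multiplying prefixes like di-/tri- are ignored for ordering).
The name is 3-fluoro-3-methylnonanoic acid.

3-fluoro-3-methylnonanoic acid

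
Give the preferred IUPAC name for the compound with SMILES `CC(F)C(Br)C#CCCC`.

Counting along the main chain through the multiple bond gives 8 carbons: the parent is octane.
There is one C≡C triple bond, indicated by the ending -yne.
The numbering direction is chosen so that the substituent locant set {2,3} is lower than {6,7} at the first point of difference.
That gives the triple bond between C-4 and C-5; a bromo group at C-3; a fluoro group at C-2.
Prefixes are listed alphabetically: bromo, fluoro.
Putting it together: 3-bromo-2-fluorooct-4-yne.

3-bromo-2-fluorooct-4-yne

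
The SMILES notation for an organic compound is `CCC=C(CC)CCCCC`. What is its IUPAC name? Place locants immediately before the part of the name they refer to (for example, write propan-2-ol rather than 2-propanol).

The longest carbon chain that includes the multiple bond has 9 carbons, so the parent hydride is nonane.
A C=C double bond in the chain gives the infix -ene-.
Choose the numbering such that numbering from this end puts the double bond at C-3 rather than C-6.
This places the double bond between C-3 and C-4; an ethyl group at C-4.
Assembling the pieces gives 4-ethylnon-3-ene.

4-ethylnon-3-ene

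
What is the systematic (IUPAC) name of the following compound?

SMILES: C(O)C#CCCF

Counting along the main chain through the –OH group and the multiple bond gives 5 carbons: the parent is pentane.
The principal characteristic group is an alcohol (–OH), named with the suffix -ol.
There is one C≡C triple bond, indicated by the ending -yne.
Choose the numbering such that numbering from this end puts the hydroxyl group at C-1 rather than C-5.
This places the hydroxyl at C-1; the triple bond between C-2 and C-3; a fluoro group at C-5.
Putting it together: 5-fluoropent-2-yn-1-ol.

5-fluoropent-2-yn-1-ol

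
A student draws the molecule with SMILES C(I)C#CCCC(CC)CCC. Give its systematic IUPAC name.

6-ethyl-1-iodonon-2-yne

The longest chain bearing the multiple bond is 9 carbons long (nonane).
There is one C≡C triple bond, indicated by the ending -yne.
Choose the numbering such that numbering from this end puts the triple bond at C-2 rather than C-7.
This places the triple bond between C-2 and C-3; an ethyl group at C-6; an iodo group at C-1.
Substituent prefixes are cited in alphabetical order (multiplying prefixes like di-/tri- are ignored for ordering).
Putting it together: 6-ethyl-1-iodonon-2-yne.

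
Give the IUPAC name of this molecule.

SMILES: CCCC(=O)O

The longest chain bearing the –COOH group is 4 carbons long (butane).
The principal characteristic group is a carboxylic acid (terminal –COOH), named with the suffix -oic acid.
Choose the numbering such that the carboxylic acid carbon is C-1 by definition.
Putting it together: butanoic acid.

butanoic acid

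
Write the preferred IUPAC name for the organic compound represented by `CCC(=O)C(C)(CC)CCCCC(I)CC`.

4-ethyl-9-iodo-4-methylundecan-3-one

The longest chain bearing the carbonyl is 11 carbons long (undecane).
A ketone (C=O on an internal carbon) is the principal characteristic group, giving the suffix -one.
Choose the numbering such that numbering from this end puts the carbonyl group at C-3 rather than C-9.
With this numbering: the carbonyl at C-3; an ethyl group at C-4; an iodo group at C-9; a methyl group at C-4.
The substituents are ordered alphabetically, ignoring any di-/tri- multipliers.
Assembling the pieces gives 4-ethyl-9-iodo-4-methylundecan-3-one.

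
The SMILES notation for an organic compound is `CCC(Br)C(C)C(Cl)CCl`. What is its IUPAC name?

The longest carbon chain is 6 atoms: the parent is hexane.
Number the chain so that the substituent locant set {1,2,3,4} is lower than {3,4,5,6} at the first point of difference.
That gives a bromo group at C-4; chloro groups at C-1 and C-2; a methyl group at C-3.
Prefixes are listed alphabetically: bromo, chloro, methyl.
Assembling the pieces gives 4-bromo-1,2-dichloro-3-methylhexane.

4-bromo-1,2-dichloro-3-methylhexane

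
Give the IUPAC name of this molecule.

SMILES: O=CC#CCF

4-fluorobut-2-ynal

The longest carbon chain that includes the –CHO group and the multiple bond has 4 carbons, so the parent hydride is butane.
The principal characteristic group is an aldehyde (terminal –CHO), named with the suffix -al.
A C≡C triple bond in the chain gives the infix -yne-.
Choose the numbering such that the aldehyde carbon is C-1 by definition.
This places the triple bond between C-2 and C-3; a fluoro group at C-4.
Putting it together: 4-fluorobut-2-ynal.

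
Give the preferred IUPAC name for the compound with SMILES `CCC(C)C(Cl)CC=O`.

The longest carbon chain that includes the –CHO group has 6 carbons, so the parent hydride is hexane.
An aldehyde (terminal –CHO) is the principal characteristic group, giving the suffix -al.
The numbering direction is chosen so that the aldehyde carbon is C-1 by definition.
That gives a chloro group at C-3; a methyl group at C-4.
Substituent prefixes are cited in alphabetical order (multiplying prefixes like di-/tri- are ignored for ordering).
The name is 3-chloro-4-methylhexanal.

3-chloro-4-methylhexanal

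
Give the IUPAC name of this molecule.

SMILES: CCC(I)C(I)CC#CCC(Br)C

The longest chain bearing the multiple bond is 10 carbons long (decane).
A C≡C triple bond in the chain gives the infix -yne-.
Number the chain so that numbering from this end puts the triple bond at C-4 rather than C-6.
That gives the triple bond between C-4 and C-5; a bromo group at C-2; iodo groups at C-7 and C-8.
Prefixes are listed alphabetically: bromo, iodo.
The name is 2-bromo-7,8-diiododec-4-yne.

2-bromo-7,8-diiododec-4-yne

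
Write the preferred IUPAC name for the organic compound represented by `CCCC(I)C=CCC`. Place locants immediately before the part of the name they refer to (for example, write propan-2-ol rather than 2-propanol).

Counting along the main chain through the multiple bond gives 8 carbons: the parent is octane.
There is one C=C double bond, indicated by the ending -ene.
Choose the numbering such that numbering from this end puts the double bond at C-3 rather than C-5.
With this numbering: the double bond between C-3 and C-4; an iodo group at C-5.
Assembling the pieces gives 5-iodooct-3-ene.

5-iodooct-3-ene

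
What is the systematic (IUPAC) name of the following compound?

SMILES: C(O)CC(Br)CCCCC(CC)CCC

3-bromo-8-ethylundecan-1-ol

Counting along the main chain through the –OH group gives 11 carbons: the parent is undecane.
The principal characteristic group is an alcohol (–OH), named with the suffix -ol.
Choose the numbering such that numbering from this end puts the hydroxyl group at C-1 rather than C-11.
That gives the hydroxyl at C-1; a bromo group at C-3; an ethyl group at C-8.
Prefixes are listed alphabetically: bromo, ethyl.
Assembling the pieces gives 3-bromo-8-ethylundecan-1-ol.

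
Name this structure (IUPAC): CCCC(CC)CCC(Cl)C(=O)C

Counting along the main chain through the carbonyl gives 9 carbons: the parent is nonane.
The highest-priority functional group is a ketone (C=O on an internal carbon), so the name ends in -one.
The numbering direction is chosen so that numbering from this end puts the carbonyl group at C-2 rather than C-8.
That gives the carbonyl at C-2; a chloro group at C-3; an ethyl group at C-6.
The substituents are ordered alphabetically, ignoring any di-/tri- multipliers.
Assembling the pieces gives 3-chloro-6-ethylnonan-2-one.

3-chloro-6-ethylnonan-2-one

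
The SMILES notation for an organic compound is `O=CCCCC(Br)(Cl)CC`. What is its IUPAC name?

The longest carbon chain that includes the –CHO group has 7 carbons, so the parent hydride is heptane.
The principal characteristic group is an aldehyde (terminal –CHO), named with the suffix -al.
Number the chain so that the aldehyde carbon is C-1 by definition.
With this numbering: a bromo group at C-5; a chloro group at C-5.
The substituents are ordered alphabetically, ignoring any di-/tri- multipliers.
Assembling the pieces gives 5-bromo-5-chloroheptanal.

5-bromo-5-chloroheptanal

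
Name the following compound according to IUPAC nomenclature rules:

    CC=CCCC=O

hex-4-enal

The longest chain bearing the –CHO group and the multiple bond is 6 carbons long (hexane).
The principal characteristic group is an aldehyde (terminal –CHO), named with the suffix -al.
A C=C double bond in the chain gives the infix -ene-.
The numbering direction is chosen so that the aldehyde carbon is C-1 by definition.
That gives the double bond between C-4 and C-5.
Putting it together: hex-4-enal.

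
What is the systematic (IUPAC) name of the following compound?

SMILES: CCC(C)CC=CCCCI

1-iodo-7-methylnon-4-ene

The longest chain bearing the multiple bond is 9 carbons long (nonane).
A C=C double bond in the chain gives the infix -ene-.
Number the chain so that numbering from this end puts the double bond at C-4 rather than C-5.
That gives the double bond between C-4 and C-5; an iodo group at C-1; a methyl group at C-7.
Prefixes are listed alphabetically: iodo, methyl.
Assembling the pieces gives 1-iodo-7-methylnon-4-ene.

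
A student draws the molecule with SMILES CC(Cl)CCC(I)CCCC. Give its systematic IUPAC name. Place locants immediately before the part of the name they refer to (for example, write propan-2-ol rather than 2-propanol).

2-chloro-5-iodononane

The parent chain contains 9 carbons (nonane).
Choose the numbering such that the substituent locant set {2,5} is lower than {5,8} at the first point of difference.
That gives a chloro group at C-2; an iodo group at C-5.
Prefixes are listed alphabetically: chloro, iodo.
The name is 2-chloro-5-iodononane.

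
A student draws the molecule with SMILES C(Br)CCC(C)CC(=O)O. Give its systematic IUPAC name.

Counting along the main chain through the –COOH group gives 6 carbons: the parent is hexane.
The principal characteristic group is a carboxylic acid (terminal –COOH), named with the suffix -oic acid.
Choose the numbering such that the carboxylic acid carbon is C-1 by definition.
With this numbering: a bromo group at C-6; a methyl group at C-3.
Prefixes are listed alphabetically: bromo, methyl.
Assembling the pieces gives 6-bromo-3-methylhexanoic acid.

6-bromo-3-methylhexanoic acid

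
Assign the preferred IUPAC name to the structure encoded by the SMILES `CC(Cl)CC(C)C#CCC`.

The longest chain bearing the multiple bond is 8 carbons long (octane).
A C≡C triple bond in the chain gives the infix -yne-.
Choose the numbering such that numbering from this end puts the triple bond at C-3 rather than C-5.
With this numbering: the triple bond between C-3 and C-4; a chloro group at C-7; a methyl group at C-5.
The substituents are ordered alphabetically, ignoring any di-/tri- multipliers.
The name is 7-chloro-5-methyloct-3-yne.

7-chloro-5-methyloct-3-yne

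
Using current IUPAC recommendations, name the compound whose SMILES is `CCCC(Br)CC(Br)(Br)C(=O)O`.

The longest chain bearing the –COOH group is 7 carbons long (heptane).
The highest-priority functional group is a carboxylic acid (terminal –COOH), so the name ends in -oic acid.
The numbering direction is chosen so that the carboxylic acid carbon is C-1 by definition.
That gives bromo groups at C-2 (×2) and C-4.
The name is 2,2,4-tribromoheptanoic acid.

2,2,4-tribromoheptanoic acid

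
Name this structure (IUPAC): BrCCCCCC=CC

8-bromooct-2-ene

The longest chain bearing the multiple bond is 8 carbons long (octane).
The chain contains a C=C double bond, so the unsaturation ending is -ene.
Number the chain so that numbering from this end puts the double bond at C-2 rather than C-6.
This places the double bond between C-2 and C-3; a bromo group at C-8.
Assembling the pieces gives 8-bromooct-2-ene.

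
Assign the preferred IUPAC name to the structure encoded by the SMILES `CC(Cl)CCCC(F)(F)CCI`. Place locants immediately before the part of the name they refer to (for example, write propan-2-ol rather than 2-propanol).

7-chloro-3,3-difluoro-1-iodooctane

The longest carbon chain is 8 atoms: the parent is octane.
Number the chain so that the substituent locant set {1,3,3,7} is lower than {2,6,6,8} at the first point of difference.
With this numbering: a chloro group at C-7; two fluoro groups at C-3; an iodo group at C-1.
Prefixes are listed alphabetically: chloro, fluoro, iodo.
The name is 7-chloro-3,3-difluoro-1-iodooctane.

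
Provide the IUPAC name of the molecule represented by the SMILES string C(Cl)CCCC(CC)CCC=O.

The longest chain bearing the –CHO group is 8 carbons long (octane).
An aldehyde (terminal –CHO) is the principal characteristic group, giving the suffix -al.
Choose the numbering such that the aldehyde carbon is C-1 by definition.
With this numbering: a chloro group at C-8; an ethyl group at C-4.
Prefixes are listed alphabetically: chloro, ethyl.
Assembling the pieces gives 8-chloro-4-ethyloctanal.

8-chloro-4-ethyloctanal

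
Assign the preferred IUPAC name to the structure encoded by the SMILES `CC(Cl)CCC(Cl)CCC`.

2,5-dichlorooctane

The parent chain contains 8 carbons (octane).
Choose the numbering such that the substituent locant set {2,5} is lower than {4,7} at the first point of difference.
With this numbering: chloro groups at C-2 and C-5.
Assembling the pieces gives 2,5-dichlorooctane.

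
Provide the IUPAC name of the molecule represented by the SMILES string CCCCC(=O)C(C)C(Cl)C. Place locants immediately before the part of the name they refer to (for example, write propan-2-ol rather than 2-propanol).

2-chloro-3-methyloctan-4-one

The longest carbon chain that includes the carbonyl has 8 carbons, so the parent hydride is octane.
A ketone (C=O on an internal carbon) is the principal characteristic group, giving the suffix -one.
The numbering direction is chosen so that numbering from this end puts the carbonyl group at C-4 rather than C-5.
That gives the carbonyl at C-4; a chloro group at C-2; a methyl group at C-3.
Substituent prefixes are cited in alphabetical order (multiplying prefixes like di-/tri- are ignored for ordering).
Assembling the pieces gives 2-chloro-3-methyloctan-4-one.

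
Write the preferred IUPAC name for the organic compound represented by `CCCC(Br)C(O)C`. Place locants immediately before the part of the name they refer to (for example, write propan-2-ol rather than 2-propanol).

The longest chain bearing the –OH group is 6 carbons long (hexane).
The principal characteristic group is an alcohol (–OH), named with the suffix -ol.
Number the chain so that numbering from this end puts the hydroxyl group at C-2 rather than C-5.
That gives the hydroxyl at C-2; a bromo group at C-3.
Assembling the pieces gives 3-bromohexan-2-ol.

3-bromohexan-2-ol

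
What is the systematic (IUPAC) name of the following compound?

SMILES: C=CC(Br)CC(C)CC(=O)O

5-bromo-3-methylhept-6-enoic acid

The longest chain bearing the –COOH group and the multiple bond is 7 carbons long (heptane).
The principal characteristic group is a carboxylic acid (terminal –COOH), named with the suffix -oic acid.
A C=C double bond in the chain gives the infix -ene-.
Choose the numbering such that the carboxylic acid carbon is C-1 by definition.
That gives the double bond between C-6 and C-7; a bromo group at C-5; a methyl group at C-3.
Prefixes are listed alphabetically: bromo, methyl.
Putting it together: 5-bromo-3-methylhept-6-enoic acid.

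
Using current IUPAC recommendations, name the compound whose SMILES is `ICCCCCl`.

1-chloro-4-iodobutane

The longest continuous carbon chain has 4 atoms, so the parent hydride is butane.
Choose the numbering such that the locant sets are identical either way, so the alphabetically earlier chloro substituent takes the lower locant (1 rather than 4).
This places a chloro group at C-1; an iodo group at C-4.
The substituents are ordered alphabetically, ignoring any di-/tri- multipliers.
Putting it together: 1-chloro-4-iodobutane.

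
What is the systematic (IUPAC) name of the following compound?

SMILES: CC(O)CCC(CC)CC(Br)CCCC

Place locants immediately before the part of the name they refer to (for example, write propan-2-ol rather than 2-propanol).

The longest chain bearing the –OH group is 11 carbons long (undecane).
The principal characteristic group is an alcohol (–OH), named with the suffix -ol.
Choose the numbering such that numbering from this end puts the hydroxyl group at C-2 rather than C-10.
That gives the hydroxyl at C-2; a bromo group at C-7; an ethyl group at C-5.
Substituent prefixes are cited in alphabetical order (multiplying prefixes like di-/tri- are ignored for ordering).
The name is 7-bromo-5-ethylundecan-2-ol.

7-bromo-5-ethylundecan-2-ol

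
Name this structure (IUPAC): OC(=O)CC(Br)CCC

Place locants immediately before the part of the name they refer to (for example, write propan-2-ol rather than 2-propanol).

Counting along the main chain through the –COOH group gives 6 carbons: the parent is hexane.
A carboxylic acid (terminal –COOH) is the principal characteristic group, giving the suffix -oic acid.
Number the chain so that the carboxylic acid carbon is C-1 by definition.
That gives a bromo group at C-3.
Putting it together: 3-bromohexanoic acid.

3-bromohexanoic acid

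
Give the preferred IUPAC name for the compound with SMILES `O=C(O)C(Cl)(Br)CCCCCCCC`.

2-bromo-2-chlorodecanoic acid

The longest chain bearing the –COOH group is 10 carbons long (decane).
The principal characteristic group is a carboxylic acid (terminal –COOH), named with the suffix -oic acid.
Number the chain so that the carboxylic acid carbon is C-1 by definition.
That gives a bromo group at C-2; a chloro group at C-2.
The substituents are ordered alphabetically, ignoring any di-/tri- multipliers.
Assembling the pieces gives 2-bromo-2-chlorodecanoic acid.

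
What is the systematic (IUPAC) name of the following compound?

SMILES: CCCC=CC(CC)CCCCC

6-ethylundec-4-ene

The longest chain bearing the multiple bond is 11 carbons long (undecane).
A C=C double bond in the chain gives the infix -ene-.
Choose the numbering such that numbering from this end puts the double bond at C-4 rather than C-7.
With this numbering: the double bond between C-4 and C-5; an ethyl group at C-6.
Assembling the pieces gives 6-ethylundec-4-ene.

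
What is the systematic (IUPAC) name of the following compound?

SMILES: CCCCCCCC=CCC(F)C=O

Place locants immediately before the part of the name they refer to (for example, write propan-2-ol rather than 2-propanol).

The longest chain bearing the –CHO group and the multiple bond is 12 carbons long (dodecane).
The principal characteristic group is an aldehyde (terminal –CHO), named with the suffix -al.
The chain contains a C=C double bond, so the unsaturation ending is -ene.
The numbering direction is chosen so that the aldehyde carbon is C-1 by definition.
That gives the double bond between C-4 and C-5; a fluoro group at C-2.
The name is 2-fluorododec-4-enal.

2-fluorododec-4-enal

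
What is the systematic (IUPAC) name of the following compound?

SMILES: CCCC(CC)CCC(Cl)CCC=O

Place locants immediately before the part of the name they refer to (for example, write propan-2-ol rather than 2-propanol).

4-chloro-7-ethyldecanal

Counting along the main chain through the –CHO group gives 10 carbons: the parent is decane.
The principal characteristic group is an aldehyde (terminal –CHO), named with the suffix -al.
The numbering direction is chosen so that the aldehyde carbon is C-1 by definition.
That gives a chloro group at C-4; an ethyl group at C-7.
Substituent prefixes are cited in alphabetical order (multiplying prefixes like di-/tri- are ignored for ordering).
Putting it together: 4-chloro-7-ethyldecanal.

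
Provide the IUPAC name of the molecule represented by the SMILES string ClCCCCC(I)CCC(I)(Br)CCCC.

8-bromo-1-chloro-5,8-diiodododecane

The longest continuous carbon chain has 12 atoms, so the parent hydride is dodecane.
Choose the numbering such that the substituent locant set {1,5,8,8} is lower than {5,5,8,12} at the first point of difference.
That gives a bromo group at C-8; a chloro group at C-1; iodo groups at C-5 and C-8.
Substituent prefixes are cited in alphabetical order (multiplying prefixes like di-/tri- are ignored for ordering).
Putting it together: 8-bromo-1-chloro-5,8-diiodododecane.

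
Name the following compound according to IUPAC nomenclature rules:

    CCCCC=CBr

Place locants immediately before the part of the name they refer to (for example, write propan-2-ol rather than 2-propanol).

1-bromohex-1-ene

The longest carbon chain that includes the multiple bond has 6 carbons, so the parent hydride is hexane.
The chain contains a C=C double bond, so the unsaturation ending is -ene.
The numbering direction is chosen so that numbering from this end puts the double bond at C-1 rather than C-5.
With this numbering: the double bond between C-1 and C-2; a bromo group at C-1.
Assembling the pieces gives 1-bromohex-1-ene.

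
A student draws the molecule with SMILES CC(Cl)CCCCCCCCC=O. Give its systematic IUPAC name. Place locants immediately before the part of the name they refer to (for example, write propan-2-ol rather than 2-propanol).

10-chloroundecanal

Counting along the main chain through the –CHO group gives 11 carbons: the parent is undecane.
The principal characteristic group is an aldehyde (terminal –CHO), named with the suffix -al.
Number the chain so that the aldehyde carbon is C-1 by definition.
With this numbering: a chloro group at C-10.
Assembling the pieces gives 10-chloroundecanal.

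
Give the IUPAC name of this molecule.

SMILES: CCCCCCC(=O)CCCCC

dodecan-6-one

The longest chain bearing the carbonyl is 12 carbons long (dodecane).
The principal characteristic group is a ketone (C=O on an internal carbon), named with the suffix -one.
Number the chain so that numbering from this end puts the carbonyl group at C-6 rather than C-7.
With this numbering: the carbonyl at C-6.
The name is dodecan-6-one.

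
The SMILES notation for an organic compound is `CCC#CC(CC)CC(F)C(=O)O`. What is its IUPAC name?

4-ethyl-2-fluorooct-5-ynoic acid

The longest carbon chain that includes the –COOH group and the multiple bond has 8 carbons, so the parent hydride is octane.
A carboxylic acid (terminal –COOH) is the principal characteristic group, giving the suffix -oic acid.
The chain contains a C≡C triple bond, so the unsaturation ending is -yne.
Choose the numbering such that the carboxylic acid carbon is C-1 by definition.
That gives the triple bond between C-5 and C-6; an ethyl group at C-4; a fluoro group at C-2.
The substituents are ordered alphabetically, ignoring any di-/tri- multipliers.
The name is 4-ethyl-2-fluorooct-5-ynoic acid.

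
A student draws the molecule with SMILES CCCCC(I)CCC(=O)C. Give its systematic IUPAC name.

5-iodononan-2-one

The longest chain bearing the carbonyl is 9 carbons long (nonane).
The principal characteristic group is a ketone (C=O on an internal carbon), named with the suffix -one.
Choose the numbering such that numbering from this end puts the carbonyl group at C-2 rather than C-8.
That gives the carbonyl at C-2; an iodo group at C-5.
Putting it together: 5-iodononan-2-one.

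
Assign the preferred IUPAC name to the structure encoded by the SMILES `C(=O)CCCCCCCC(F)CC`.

9-fluoroundecanal

The longest chain bearing the –CHO group is 11 carbons long (undecane).
The highest-priority functional group is an aldehyde (terminal –CHO), so the name ends in -al.
The numbering direction is chosen so that the aldehyde carbon is C-1 by definition.
With this numbering: a fluoro group at C-9.
Putting it together: 9-fluoroundecanal.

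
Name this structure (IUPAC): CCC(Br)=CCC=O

4-bromohex-3-enal

Counting along the main chain through the –CHO group and the multiple bond gives 6 carbons: the parent is hexane.
The highest-priority functional group is an aldehyde (terminal –CHO), so the name ends in -al.
There is one C=C double bond, indicated by the ending -ene.
Choose the numbering such that the aldehyde carbon is C-1 by definition.
With this numbering: the double bond between C-3 and C-4; a bromo group at C-4.
Assembling the pieces gives 4-bromohex-3-enal.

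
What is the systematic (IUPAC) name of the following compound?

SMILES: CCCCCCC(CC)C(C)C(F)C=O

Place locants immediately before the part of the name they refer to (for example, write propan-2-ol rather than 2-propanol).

The longest carbon chain that includes the –CHO group has 10 carbons, so the parent hydride is decane.
The principal characteristic group is an aldehyde (terminal –CHO), named with the suffix -al.
Number the chain so that the aldehyde carbon is C-1 by definition.
This places an ethyl group at C-4; a fluoro group at C-2; a methyl group at C-3.
The substituents are ordered alphabetically, ignoring any di-/tri- multipliers.
Putting it together: 4-ethyl-2-fluoro-3-methyldecanal.

4-ethyl-2-fluoro-3-methyldecanal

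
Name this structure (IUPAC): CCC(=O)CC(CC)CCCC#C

5-ethyldec-9-yn-3-one

The longest chain bearing the carbonyl and the multiple bond is 10 carbons long (decane).
The highest-priority functional group is a ketone (C=O on an internal carbon), so the name ends in -one.
The chain contains a C≡C triple bond, so the unsaturation ending is -yne.
Choose the numbering such that numbering from this end puts the carbonyl group at C-3 rather than C-8.
With this numbering: the carbonyl at C-3; the triple bond between C-9 and C-10; an ethyl group at C-5.
Assembling the pieces gives 5-ethyldec-9-yn-3-one.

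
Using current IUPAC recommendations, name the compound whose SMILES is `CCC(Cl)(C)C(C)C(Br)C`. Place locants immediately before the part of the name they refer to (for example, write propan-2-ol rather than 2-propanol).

The longest continuous carbon chain has 6 atoms, so the parent hydride is hexane.
Choose the numbering such that the substituent locant set {2,3,4,4} is lower than {3,3,4,5} at the first point of difference.
That gives a bromo group at C-2; a chloro group at C-4; methyl groups at C-3 and C-4.
Prefixes are listed alphabetically: bromo, chloro, methyl.
The name is 2-bromo-4-chloro-3,4-dimethylhexane.

2-bromo-4-chloro-3,4-dimethylhexane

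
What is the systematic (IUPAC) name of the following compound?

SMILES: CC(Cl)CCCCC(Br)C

2-bromo-7-chlorooctane

The longest continuous carbon chain has 8 atoms, so the parent hydride is octane.
Choose the numbering such that the locant sets are identical either way, so the alphabetically earlier bromo substituent takes the lower locant (2 rather than 7).
That gives a bromo group at C-2; a chloro group at C-7.
Substituent prefixes are cited in alphabetical order (multiplying prefixes like di-/tri- are ignored for ordering).
Putting it together: 2-bromo-7-chlorooctane.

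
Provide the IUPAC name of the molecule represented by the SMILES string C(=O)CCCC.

pentanal

Counting along the main chain through the –CHO group gives 5 carbons: the parent is pentane.
The principal characteristic group is an aldehyde (terminal –CHO), named with the suffix -al.
Number the chain so that the aldehyde carbon is C-1 by definition.
The name is pentanal.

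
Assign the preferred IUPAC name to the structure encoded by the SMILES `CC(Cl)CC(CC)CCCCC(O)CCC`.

11-chloro-9-ethyldodecan-4-ol

The longest chain bearing the –OH group is 12 carbons long (dodecane).
An alcohol (–OH) is the principal characteristic group, giving the suffix -ol.
Number the chain so that numbering from this end puts the hydroxyl group at C-4 rather than C-9.
This places the hydroxyl at C-4; a chloro group at C-11; an ethyl group at C-9.
Substituent prefixes are cited in alphabetical order (multiplying prefixes like di-/tri- are ignored for ordering).
Assembling the pieces gives 11-chloro-9-ethyldodecan-4-ol.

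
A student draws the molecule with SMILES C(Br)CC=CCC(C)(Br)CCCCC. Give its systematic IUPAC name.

1,6-dibromo-6-methylundec-3-ene

The longest carbon chain that includes the multiple bond has 11 carbons, so the parent hydride is undecane.
There is one C=C double bond, indicated by the ending -ene.
Number the chain so that numbering from this end puts the double bond at C-3 rather than C-8.
That gives the double bond between C-3 and C-4; bromo groups at C-1 and C-6; a methyl group at C-6.
Prefixes are listed alphabetically: bromo, methyl.
Putting it together: 1,6-dibromo-6-methylundec-3-ene.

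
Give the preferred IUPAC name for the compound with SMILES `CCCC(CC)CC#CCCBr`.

1-bromo-6-ethylnon-3-yne

Counting along the main chain through the multiple bond gives 9 carbons: the parent is nonane.
The chain contains a C≡C triple bond, so the unsaturation ending is -yne.
Choose the numbering such that numbering from this end puts the triple bond at C-3 rather than C-6.
This places the triple bond between C-3 and C-4; a bromo group at C-1; an ethyl group at C-6.
Substituent prefixes are cited in alphabetical order (multiplying prefixes like di-/tri- are ignored for ordering).
Putting it together: 1-bromo-6-ethylnon-3-yne.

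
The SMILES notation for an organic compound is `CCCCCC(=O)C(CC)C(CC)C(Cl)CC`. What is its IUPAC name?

The longest carbon chain that includes the carbonyl has 11 carbons, so the parent hydride is undecane.
The highest-priority functional group is a ketone (C=O on an internal carbon), so the name ends in -one.
The numbering direction is chosen so that the substituent locant set {3,4,5} is lower than {7,8,9} at the first point of difference.
With this numbering: the carbonyl at C-6; a chloro group at C-3; ethyl groups at C-4 and C-5.
Substituent prefixes are cited in alphabetical order (multiplying prefixes like di-/tri- are ignored for ordering).
Assembling the pieces gives 3-chloro-4,5-diethylundecan-6-one.

3-chloro-4,5-diethylundecan-6-one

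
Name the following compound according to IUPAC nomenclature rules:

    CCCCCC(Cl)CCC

4-chlorononane

The parent chain contains 9 carbons (nonane).
Choose the numbering such that the substituent locant set {4} is lower than {6} at the first point of difference.
This places a chloro group at C-4.
Assembling the pieces gives 4-chlorononane.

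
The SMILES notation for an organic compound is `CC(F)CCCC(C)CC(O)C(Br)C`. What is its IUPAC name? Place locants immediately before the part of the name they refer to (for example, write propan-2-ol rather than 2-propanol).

2-bromo-9-fluoro-5-methyldecan-3-ol

The longest chain bearing the –OH group is 10 carbons long (decane).
The highest-priority functional group is an alcohol (–OH), so the name ends in -ol.
Number the chain so that numbering from this end puts the hydroxyl group at C-3 rather than C-8.
This places the hydroxyl at C-3; a bromo group at C-2; a fluoro group at C-9; a methyl group at C-5.
Prefixes are listed alphabetically: bromo, fluoro, methyl.
Putting it together: 2-bromo-9-fluoro-5-methyldecan-3-ol.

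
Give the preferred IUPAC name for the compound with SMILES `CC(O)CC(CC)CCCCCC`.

Counting along the main chain through the –OH group gives 10 carbons: the parent is decane.
The principal characteristic group is an alcohol (–OH), named with the suffix -ol.
Number the chain so that numbering from this end puts the hydroxyl group at C-2 rather than C-9.
This places the hydroxyl at C-2; an ethyl group at C-4.
The name is 4-ethyldecan-2-ol.

4-ethyldecan-2-ol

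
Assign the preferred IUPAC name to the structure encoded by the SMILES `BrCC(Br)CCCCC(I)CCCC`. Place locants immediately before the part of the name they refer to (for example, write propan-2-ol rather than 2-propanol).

The longest continuous carbon chain has 11 atoms, so the parent hydride is undecane.
Choose the numbering such that the substituent locant set {1,2,7} is lower than {5,10,11} at the first point of difference.
That gives bromo groups at C-1 and C-2; an iodo group at C-7.
Prefixes are listed alphabetically: bromo, iodo.
Assembling the pieces gives 1,2-dibromo-7-iodoundecane.

1,2-dibromo-7-iodoundecane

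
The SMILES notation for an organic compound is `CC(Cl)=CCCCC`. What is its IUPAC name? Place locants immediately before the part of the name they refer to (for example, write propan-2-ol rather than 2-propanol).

2-chlorohept-2-ene

The longest chain bearing the multiple bond is 7 carbons long (heptane).
There is one C=C double bond, indicated by the ending -ene.
Choose the numbering such that numbering from this end puts the double bond at C-2 rather than C-5.
That gives the double bond between C-2 and C-3; a chloro group at C-2.
Putting it together: 2-chlorohept-2-ene.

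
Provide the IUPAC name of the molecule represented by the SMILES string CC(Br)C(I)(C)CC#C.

5-bromo-4-iodo-4-methylhex-1-yne

The longest chain bearing the multiple bond is 6 carbons long (hexane).
The chain contains a C≡C triple bond, so the unsaturation ending is -yne.
Number the chain so that numbering from this end puts the triple bond at C-1 rather than C-5.
This places the triple bond between C-1 and C-2; a bromo group at C-5; an iodo group at C-4; a methyl group at C-4.
Substituent prefixes are cited in alphabetical order (multiplying prefixes like di-/tri- are ignored for ordering).
Assembling the pieces gives 5-bromo-4-iodo-4-methylhex-1-yne.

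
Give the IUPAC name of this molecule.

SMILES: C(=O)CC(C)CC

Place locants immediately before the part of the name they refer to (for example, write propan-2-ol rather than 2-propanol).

Counting along the main chain through the –CHO group gives 5 carbons: the parent is pentane.
The principal characteristic group is an aldehyde (terminal –CHO), named with the suffix -al.
Choose the numbering such that the aldehyde carbon is C-1 by definition.
With this numbering: a methyl group at C-3.
Assembling the pieces gives 3-methylpentanal.

3-methylpentanal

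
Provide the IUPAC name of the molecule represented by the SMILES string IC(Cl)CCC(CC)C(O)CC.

7-chloro-4-ethyl-7-iodoheptan-3-ol

The longest chain bearing the –OH group is 7 carbons long (heptane).
The highest-priority functional group is an alcohol (–OH), so the name ends in -ol.
The numbering direction is chosen so that numbering from this end puts the hydroxyl group at C-3 rather than C-5.
That gives the hydroxyl at C-3; a chloro group at C-7; an ethyl group at C-4; an iodo group at C-7.
Substituent prefixes are cited in alphabetical order (multiplying prefixes like di-/tri- are ignored for ordering).
The name is 7-chloro-4-ethyl-7-iodoheptan-3-ol.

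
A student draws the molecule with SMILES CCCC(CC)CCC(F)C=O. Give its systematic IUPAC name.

The longest chain bearing the –CHO group is 8 carbons long (octane).
The principal characteristic group is an aldehyde (terminal –CHO), named with the suffix -al.
Choose the numbering such that the aldehyde carbon is C-1 by definition.
That gives an ethyl group at C-5; a fluoro group at C-2.
Prefixes are listed alphabetically: ethyl, fluoro.
The name is 5-ethyl-2-fluorooctanal.

5-ethyl-2-fluorooctanal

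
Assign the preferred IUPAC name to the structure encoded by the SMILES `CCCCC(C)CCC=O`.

4-methyloctanal

The longest carbon chain that includes the –CHO group has 8 carbons, so the parent hydride is octane.
The principal characteristic group is an aldehyde (terminal –CHO), named with the suffix -al.
Choose the numbering such that the aldehyde carbon is C-1 by definition.
That gives a methyl group at C-4.
Putting it together: 4-methyloctanal.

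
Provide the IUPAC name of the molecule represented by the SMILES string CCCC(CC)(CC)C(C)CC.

The longest continuous carbon chain has 7 atoms, so the parent hydride is heptane.
The numbering direction is chosen so that the substituent locant set {3,4,4} is lower than {4,4,5} at the first point of difference.
With this numbering: two ethyl groups at C-4; a methyl group at C-3.
Substituent prefixes are cited in alphabetical order (multiplying prefixes like di-/tri- are ignored for ordering).
Putting it together: 4,4-diethyl-3-methylheptane.

4,4-diethyl-3-methylheptane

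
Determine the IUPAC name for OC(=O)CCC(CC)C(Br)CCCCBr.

5,9-dibromo-4-ethylnonanoic acid

The longest carbon chain that includes the –COOH group has 9 carbons, so the parent hydride is nonane.
A carboxylic acid (terminal –COOH) is the principal characteristic group, giving the suffix -oic acid.
Number the chain so that the carboxylic acid carbon is C-1 by definition.
With this numbering: bromo groups at C-5 and C-9; an ethyl group at C-4.
The substituents are ordered alphabetically, ignoring any di-/tri- multipliers.
The name is 5,9-dibromo-4-ethylnonanoic acid.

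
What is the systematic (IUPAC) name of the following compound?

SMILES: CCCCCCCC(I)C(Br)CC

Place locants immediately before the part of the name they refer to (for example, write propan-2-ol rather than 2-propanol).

3-bromo-4-iodoundecane

The longest carbon chain is 11 atoms: the parent is undecane.
Choose the numbering such that the substituent locant set {3,4} is lower than {8,9} at the first point of difference.
That gives a bromo group at C-3; an iodo group at C-4.
Substituent prefixes are cited in alphabetical order (multiplying prefixes like di-/tri- are ignored for ordering).
Putting it together: 3-bromo-4-iodoundecane.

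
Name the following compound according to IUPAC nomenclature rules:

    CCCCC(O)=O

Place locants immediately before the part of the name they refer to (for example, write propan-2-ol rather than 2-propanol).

The longest carbon chain that includes the –COOH group has 5 carbons, so the parent hydride is pentane.
A carboxylic acid (terminal –COOH) is the principal characteristic group, giving the suffix -oic acid.
The numbering direction is chosen so that the carboxylic acid carbon is C-1 by definition.
Putting it together: pentanoic acid.

pentanoic acid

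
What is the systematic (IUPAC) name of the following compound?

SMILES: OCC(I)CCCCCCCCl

9-chloro-2-iodononan-1-ol

The longest carbon chain that includes the –OH group has 9 carbons, so the parent hydride is nonane.
The highest-priority functional group is an alcohol (–OH), so the name ends in -ol.
Number the chain so that numbering from this end puts the hydroxyl group at C-1 rather than C-9.
This places the hydroxyl at C-1; a chloro group at C-9; an iodo group at C-2.
Substituent prefixes are cited in alphabetical order (multiplying prefixes like di-/tri- are ignored for ordering).
Assembling the pieces gives 9-chloro-2-iodononan-1-ol.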